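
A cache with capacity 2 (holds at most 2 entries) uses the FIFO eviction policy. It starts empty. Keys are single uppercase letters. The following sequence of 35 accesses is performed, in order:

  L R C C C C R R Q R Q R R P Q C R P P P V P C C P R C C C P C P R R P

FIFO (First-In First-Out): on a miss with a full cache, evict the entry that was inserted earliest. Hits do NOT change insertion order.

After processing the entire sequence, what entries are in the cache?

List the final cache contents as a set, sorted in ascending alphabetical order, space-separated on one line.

Answer: P R

Derivation:
FIFO simulation (capacity=2):
  1. access L: MISS. Cache (old->new): [L]
  2. access R: MISS. Cache (old->new): [L R]
  3. access C: MISS, evict L. Cache (old->new): [R C]
  4. access C: HIT. Cache (old->new): [R C]
  5. access C: HIT. Cache (old->new): [R C]
  6. access C: HIT. Cache (old->new): [R C]
  7. access R: HIT. Cache (old->new): [R C]
  8. access R: HIT. Cache (old->new): [R C]
  9. access Q: MISS, evict R. Cache (old->new): [C Q]
  10. access R: MISS, evict C. Cache (old->new): [Q R]
  11. access Q: HIT. Cache (old->new): [Q R]
  12. access R: HIT. Cache (old->new): [Q R]
  13. access R: HIT. Cache (old->new): [Q R]
  14. access P: MISS, evict Q. Cache (old->new): [R P]
  15. access Q: MISS, evict R. Cache (old->new): [P Q]
  16. access C: MISS, evict P. Cache (old->new): [Q C]
  17. access R: MISS, evict Q. Cache (old->new): [C R]
  18. access P: MISS, evict C. Cache (old->new): [R P]
  19. access P: HIT. Cache (old->new): [R P]
  20. access P: HIT. Cache (old->new): [R P]
  21. access V: MISS, evict R. Cache (old->new): [P V]
  22. access P: HIT. Cache (old->new): [P V]
  23. access C: MISS, evict P. Cache (old->new): [V C]
  24. access C: HIT. Cache (old->new): [V C]
  25. access P: MISS, evict V. Cache (old->new): [C P]
  26. access R: MISS, evict C. Cache (old->new): [P R]
  27. access C: MISS, evict P. Cache (old->new): [R C]
  28. access C: HIT. Cache (old->new): [R C]
  29. access C: HIT. Cache (old->new): [R C]
  30. access P: MISS, evict R. Cache (old->new): [C P]
  31. access C: HIT. Cache (old->new): [C P]
  32. access P: HIT. Cache (old->new): [C P]
  33. access R: MISS, evict C. Cache (old->new): [P R]
  34. access R: HIT. Cache (old->new): [P R]
  35. access P: HIT. Cache (old->new): [P R]
Total: 18 hits, 17 misses, 15 evictions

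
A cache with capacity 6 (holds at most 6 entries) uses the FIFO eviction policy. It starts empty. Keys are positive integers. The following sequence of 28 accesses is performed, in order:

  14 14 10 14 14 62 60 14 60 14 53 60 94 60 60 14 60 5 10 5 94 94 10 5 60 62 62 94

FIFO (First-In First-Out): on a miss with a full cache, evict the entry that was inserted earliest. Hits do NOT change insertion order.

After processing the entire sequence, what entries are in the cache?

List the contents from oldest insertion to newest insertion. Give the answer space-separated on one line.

Answer: 10 62 60 53 94 5

Derivation:
FIFO simulation (capacity=6):
  1. access 14: MISS. Cache (old->new): [14]
  2. access 14: HIT. Cache (old->new): [14]
  3. access 10: MISS. Cache (old->new): [14 10]
  4. access 14: HIT. Cache (old->new): [14 10]
  5. access 14: HIT. Cache (old->new): [14 10]
  6. access 62: MISS. Cache (old->new): [14 10 62]
  7. access 60: MISS. Cache (old->new): [14 10 62 60]
  8. access 14: HIT. Cache (old->new): [14 10 62 60]
  9. access 60: HIT. Cache (old->new): [14 10 62 60]
  10. access 14: HIT. Cache (old->new): [14 10 62 60]
  11. access 53: MISS. Cache (old->new): [14 10 62 60 53]
  12. access 60: HIT. Cache (old->new): [14 10 62 60 53]
  13. access 94: MISS. Cache (old->new): [14 10 62 60 53 94]
  14. access 60: HIT. Cache (old->new): [14 10 62 60 53 94]
  15. access 60: HIT. Cache (old->new): [14 10 62 60 53 94]
  16. access 14: HIT. Cache (old->new): [14 10 62 60 53 94]
  17. access 60: HIT. Cache (old->new): [14 10 62 60 53 94]
  18. access 5: MISS, evict 14. Cache (old->new): [10 62 60 53 94 5]
  19. access 10: HIT. Cache (old->new): [10 62 60 53 94 5]
  20. access 5: HIT. Cache (old->new): [10 62 60 53 94 5]
  21. access 94: HIT. Cache (old->new): [10 62 60 53 94 5]
  22. access 94: HIT. Cache (old->new): [10 62 60 53 94 5]
  23. access 10: HIT. Cache (old->new): [10 62 60 53 94 5]
  24. access 5: HIT. Cache (old->new): [10 62 60 53 94 5]
  25. access 60: HIT. Cache (old->new): [10 62 60 53 94 5]
  26. access 62: HIT. Cache (old->new): [10 62 60 53 94 5]
  27. access 62: HIT. Cache (old->new): [10 62 60 53 94 5]
  28. access 94: HIT. Cache (old->new): [10 62 60 53 94 5]
Total: 21 hits, 7 misses, 1 evictions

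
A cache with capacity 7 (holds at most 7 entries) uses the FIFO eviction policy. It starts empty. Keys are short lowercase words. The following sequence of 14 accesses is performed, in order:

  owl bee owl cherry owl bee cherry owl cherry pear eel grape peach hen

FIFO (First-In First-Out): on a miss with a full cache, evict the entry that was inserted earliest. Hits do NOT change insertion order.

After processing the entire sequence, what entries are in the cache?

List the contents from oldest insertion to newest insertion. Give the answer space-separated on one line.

FIFO simulation (capacity=7):
  1. access owl: MISS. Cache (old->new): [owl]
  2. access bee: MISS. Cache (old->new): [owl bee]
  3. access owl: HIT. Cache (old->new): [owl bee]
  4. access cherry: MISS. Cache (old->new): [owl bee cherry]
  5. access owl: HIT. Cache (old->new): [owl bee cherry]
  6. access bee: HIT. Cache (old->new): [owl bee cherry]
  7. access cherry: HIT. Cache (old->new): [owl bee cherry]
  8. access owl: HIT. Cache (old->new): [owl bee cherry]
  9. access cherry: HIT. Cache (old->new): [owl bee cherry]
  10. access pear: MISS. Cache (old->new): [owl bee cherry pear]
  11. access eel: MISS. Cache (old->new): [owl bee cherry pear eel]
  12. access grape: MISS. Cache (old->new): [owl bee cherry pear eel grape]
  13. access peach: MISS. Cache (old->new): [owl bee cherry pear eel grape peach]
  14. access hen: MISS, evict owl. Cache (old->new): [bee cherry pear eel grape peach hen]
Total: 6 hits, 8 misses, 1 evictions

Answer: bee cherry pear eel grape peach hen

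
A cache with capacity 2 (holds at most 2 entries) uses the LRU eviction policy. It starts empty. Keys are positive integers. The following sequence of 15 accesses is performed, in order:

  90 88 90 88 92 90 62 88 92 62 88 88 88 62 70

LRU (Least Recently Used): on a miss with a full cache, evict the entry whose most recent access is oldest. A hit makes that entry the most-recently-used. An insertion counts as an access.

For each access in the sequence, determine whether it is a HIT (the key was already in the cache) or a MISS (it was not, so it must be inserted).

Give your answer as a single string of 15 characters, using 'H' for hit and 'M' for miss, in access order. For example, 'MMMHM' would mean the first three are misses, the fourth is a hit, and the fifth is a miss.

LRU simulation (capacity=2):
  1. access 90: MISS. Cache (LRU->MRU): [90]
  2. access 88: MISS. Cache (LRU->MRU): [90 88]
  3. access 90: HIT. Cache (LRU->MRU): [88 90]
  4. access 88: HIT. Cache (LRU->MRU): [90 88]
  5. access 92: MISS, evict 90. Cache (LRU->MRU): [88 92]
  6. access 90: MISS, evict 88. Cache (LRU->MRU): [92 90]
  7. access 62: MISS, evict 92. Cache (LRU->MRU): [90 62]
  8. access 88: MISS, evict 90. Cache (LRU->MRU): [62 88]
  9. access 92: MISS, evict 62. Cache (LRU->MRU): [88 92]
  10. access 62: MISS, evict 88. Cache (LRU->MRU): [92 62]
  11. access 88: MISS, evict 92. Cache (LRU->MRU): [62 88]
  12. access 88: HIT. Cache (LRU->MRU): [62 88]
  13. access 88: HIT. Cache (LRU->MRU): [62 88]
  14. access 62: HIT. Cache (LRU->MRU): [88 62]
  15. access 70: MISS, evict 88. Cache (LRU->MRU): [62 70]
Total: 5 hits, 10 misses, 8 evictions

Answer: MMHHMMMMMMMHHHM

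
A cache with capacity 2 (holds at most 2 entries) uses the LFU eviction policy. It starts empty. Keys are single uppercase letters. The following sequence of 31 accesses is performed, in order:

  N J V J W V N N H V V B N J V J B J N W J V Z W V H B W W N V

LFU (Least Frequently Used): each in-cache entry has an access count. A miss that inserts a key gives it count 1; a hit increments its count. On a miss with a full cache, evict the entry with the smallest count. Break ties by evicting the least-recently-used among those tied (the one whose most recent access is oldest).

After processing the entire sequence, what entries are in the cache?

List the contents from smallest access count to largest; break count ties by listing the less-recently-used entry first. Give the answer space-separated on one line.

LFU simulation (capacity=2):
  1. access N: MISS. Cache: [N(c=1)]
  2. access J: MISS. Cache: [N(c=1) J(c=1)]
  3. access V: MISS, evict N(c=1). Cache: [J(c=1) V(c=1)]
  4. access J: HIT, count now 2. Cache: [V(c=1) J(c=2)]
  5. access W: MISS, evict V(c=1). Cache: [W(c=1) J(c=2)]
  6. access V: MISS, evict W(c=1). Cache: [V(c=1) J(c=2)]
  7. access N: MISS, evict V(c=1). Cache: [N(c=1) J(c=2)]
  8. access N: HIT, count now 2. Cache: [J(c=2) N(c=2)]
  9. access H: MISS, evict J(c=2). Cache: [H(c=1) N(c=2)]
  10. access V: MISS, evict H(c=1). Cache: [V(c=1) N(c=2)]
  11. access V: HIT, count now 2. Cache: [N(c=2) V(c=2)]
  12. access B: MISS, evict N(c=2). Cache: [B(c=1) V(c=2)]
  13. access N: MISS, evict B(c=1). Cache: [N(c=1) V(c=2)]
  14. access J: MISS, evict N(c=1). Cache: [J(c=1) V(c=2)]
  15. access V: HIT, count now 3. Cache: [J(c=1) V(c=3)]
  16. access J: HIT, count now 2. Cache: [J(c=2) V(c=3)]
  17. access B: MISS, evict J(c=2). Cache: [B(c=1) V(c=3)]
  18. access J: MISS, evict B(c=1). Cache: [J(c=1) V(c=3)]
  19. access N: MISS, evict J(c=1). Cache: [N(c=1) V(c=3)]
  20. access W: MISS, evict N(c=1). Cache: [W(c=1) V(c=3)]
  21. access J: MISS, evict W(c=1). Cache: [J(c=1) V(c=3)]
  22. access V: HIT, count now 4. Cache: [J(c=1) V(c=4)]
  23. access Z: MISS, evict J(c=1). Cache: [Z(c=1) V(c=4)]
  24. access W: MISS, evict Z(c=1). Cache: [W(c=1) V(c=4)]
  25. access V: HIT, count now 5. Cache: [W(c=1) V(c=5)]
  26. access H: MISS, evict W(c=1). Cache: [H(c=1) V(c=5)]
  27. access B: MISS, evict H(c=1). Cache: [B(c=1) V(c=5)]
  28. access W: MISS, evict B(c=1). Cache: [W(c=1) V(c=5)]
  29. access W: HIT, count now 2. Cache: [W(c=2) V(c=5)]
  30. access N: MISS, evict W(c=2). Cache: [N(c=1) V(c=5)]
  31. access V: HIT, count now 6. Cache: [N(c=1) V(c=6)]
Total: 9 hits, 22 misses, 20 evictions

Answer: N V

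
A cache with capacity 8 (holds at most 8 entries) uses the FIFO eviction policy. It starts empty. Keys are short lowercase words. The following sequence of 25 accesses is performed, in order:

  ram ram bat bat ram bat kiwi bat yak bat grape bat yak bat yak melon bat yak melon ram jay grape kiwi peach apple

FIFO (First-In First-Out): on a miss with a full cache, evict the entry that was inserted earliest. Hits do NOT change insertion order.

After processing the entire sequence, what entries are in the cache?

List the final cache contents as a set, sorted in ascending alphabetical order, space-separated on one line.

FIFO simulation (capacity=8):
  1. access ram: MISS. Cache (old->new): [ram]
  2. access ram: HIT. Cache (old->new): [ram]
  3. access bat: MISS. Cache (old->new): [ram bat]
  4. access bat: HIT. Cache (old->new): [ram bat]
  5. access ram: HIT. Cache (old->new): [ram bat]
  6. access bat: HIT. Cache (old->new): [ram bat]
  7. access kiwi: MISS. Cache (old->new): [ram bat kiwi]
  8. access bat: HIT. Cache (old->new): [ram bat kiwi]
  9. access yak: MISS. Cache (old->new): [ram bat kiwi yak]
  10. access bat: HIT. Cache (old->new): [ram bat kiwi yak]
  11. access grape: MISS. Cache (old->new): [ram bat kiwi yak grape]
  12. access bat: HIT. Cache (old->new): [ram bat kiwi yak grape]
  13. access yak: HIT. Cache (old->new): [ram bat kiwi yak grape]
  14. access bat: HIT. Cache (old->new): [ram bat kiwi yak grape]
  15. access yak: HIT. Cache (old->new): [ram bat kiwi yak grape]
  16. access melon: MISS. Cache (old->new): [ram bat kiwi yak grape melon]
  17. access bat: HIT. Cache (old->new): [ram bat kiwi yak grape melon]
  18. access yak: HIT. Cache (old->new): [ram bat kiwi yak grape melon]
  19. access melon: HIT. Cache (old->new): [ram bat kiwi yak grape melon]
  20. access ram: HIT. Cache (old->new): [ram bat kiwi yak grape melon]
  21. access jay: MISS. Cache (old->new): [ram bat kiwi yak grape melon jay]
  22. access grape: HIT. Cache (old->new): [ram bat kiwi yak grape melon jay]
  23. access kiwi: HIT. Cache (old->new): [ram bat kiwi yak grape melon jay]
  24. access peach: MISS. Cache (old->new): [ram bat kiwi yak grape melon jay peach]
  25. access apple: MISS, evict ram. Cache (old->new): [bat kiwi yak grape melon jay peach apple]
Total: 16 hits, 9 misses, 1 evictions

Answer: apple bat grape jay kiwi melon peach yak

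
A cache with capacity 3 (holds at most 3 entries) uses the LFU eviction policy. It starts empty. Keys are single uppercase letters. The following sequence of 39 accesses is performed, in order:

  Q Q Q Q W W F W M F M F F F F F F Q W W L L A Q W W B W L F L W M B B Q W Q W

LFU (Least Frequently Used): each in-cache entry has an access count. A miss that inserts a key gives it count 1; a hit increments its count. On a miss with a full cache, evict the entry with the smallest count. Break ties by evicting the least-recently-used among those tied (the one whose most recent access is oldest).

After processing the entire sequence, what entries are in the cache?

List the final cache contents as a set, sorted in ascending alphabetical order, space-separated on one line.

Answer: F Q W

Derivation:
LFU simulation (capacity=3):
  1. access Q: MISS. Cache: [Q(c=1)]
  2. access Q: HIT, count now 2. Cache: [Q(c=2)]
  3. access Q: HIT, count now 3. Cache: [Q(c=3)]
  4. access Q: HIT, count now 4. Cache: [Q(c=4)]
  5. access W: MISS. Cache: [W(c=1) Q(c=4)]
  6. access W: HIT, count now 2. Cache: [W(c=2) Q(c=4)]
  7. access F: MISS. Cache: [F(c=1) W(c=2) Q(c=4)]
  8. access W: HIT, count now 3. Cache: [F(c=1) W(c=3) Q(c=4)]
  9. access M: MISS, evict F(c=1). Cache: [M(c=1) W(c=3) Q(c=4)]
  10. access F: MISS, evict M(c=1). Cache: [F(c=1) W(c=3) Q(c=4)]
  11. access M: MISS, evict F(c=1). Cache: [M(c=1) W(c=3) Q(c=4)]
  12. access F: MISS, evict M(c=1). Cache: [F(c=1) W(c=3) Q(c=4)]
  13. access F: HIT, count now 2. Cache: [F(c=2) W(c=3) Q(c=4)]
  14. access F: HIT, count now 3. Cache: [W(c=3) F(c=3) Q(c=4)]
  15. access F: HIT, count now 4. Cache: [W(c=3) Q(c=4) F(c=4)]
  16. access F: HIT, count now 5. Cache: [W(c=3) Q(c=4) F(c=5)]
  17. access F: HIT, count now 6. Cache: [W(c=3) Q(c=4) F(c=6)]
  18. access Q: HIT, count now 5. Cache: [W(c=3) Q(c=5) F(c=6)]
  19. access W: HIT, count now 4. Cache: [W(c=4) Q(c=5) F(c=6)]
  20. access W: HIT, count now 5. Cache: [Q(c=5) W(c=5) F(c=6)]
  21. access L: MISS, evict Q(c=5). Cache: [L(c=1) W(c=5) F(c=6)]
  22. access L: HIT, count now 2. Cache: [L(c=2) W(c=5) F(c=6)]
  23. access A: MISS, evict L(c=2). Cache: [A(c=1) W(c=5) F(c=6)]
  24. access Q: MISS, evict A(c=1). Cache: [Q(c=1) W(c=5) F(c=6)]
  25. access W: HIT, count now 6. Cache: [Q(c=1) F(c=6) W(c=6)]
  26. access W: HIT, count now 7. Cache: [Q(c=1) F(c=6) W(c=7)]
  27. access B: MISS, evict Q(c=1). Cache: [B(c=1) F(c=6) W(c=7)]
  28. access W: HIT, count now 8. Cache: [B(c=1) F(c=6) W(c=8)]
  29. access L: MISS, evict B(c=1). Cache: [L(c=1) F(c=6) W(c=8)]
  30. access F: HIT, count now 7. Cache: [L(c=1) F(c=7) W(c=8)]
  31. access L: HIT, count now 2. Cache: [L(c=2) F(c=7) W(c=8)]
  32. access W: HIT, count now 9. Cache: [L(c=2) F(c=7) W(c=9)]
  33. access M: MISS, evict L(c=2). Cache: [M(c=1) F(c=7) W(c=9)]
  34. access B: MISS, evict M(c=1). Cache: [B(c=1) F(c=7) W(c=9)]
  35. access B: HIT, count now 2. Cache: [B(c=2) F(c=7) W(c=9)]
  36. access Q: MISS, evict B(c=2). Cache: [Q(c=1) F(c=7) W(c=9)]
  37. access W: HIT, count now 10. Cache: [Q(c=1) F(c=7) W(c=10)]
  38. access Q: HIT, count now 2. Cache: [Q(c=2) F(c=7) W(c=10)]
  39. access W: HIT, count now 11. Cache: [Q(c=2) F(c=7) W(c=11)]
Total: 24 hits, 15 misses, 12 evictions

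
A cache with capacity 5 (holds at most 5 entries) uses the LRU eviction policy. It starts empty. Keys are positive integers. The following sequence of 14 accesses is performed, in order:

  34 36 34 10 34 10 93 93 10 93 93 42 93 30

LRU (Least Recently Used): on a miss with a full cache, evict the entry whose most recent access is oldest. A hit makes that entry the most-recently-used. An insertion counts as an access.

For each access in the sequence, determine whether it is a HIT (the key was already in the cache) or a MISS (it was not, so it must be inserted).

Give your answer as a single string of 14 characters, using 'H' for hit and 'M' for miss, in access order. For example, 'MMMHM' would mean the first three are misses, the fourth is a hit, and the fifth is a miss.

Answer: MMHMHHMHHHHMHM

Derivation:
LRU simulation (capacity=5):
  1. access 34: MISS. Cache (LRU->MRU): [34]
  2. access 36: MISS. Cache (LRU->MRU): [34 36]
  3. access 34: HIT. Cache (LRU->MRU): [36 34]
  4. access 10: MISS. Cache (LRU->MRU): [36 34 10]
  5. access 34: HIT. Cache (LRU->MRU): [36 10 34]
  6. access 10: HIT. Cache (LRU->MRU): [36 34 10]
  7. access 93: MISS. Cache (LRU->MRU): [36 34 10 93]
  8. access 93: HIT. Cache (LRU->MRU): [36 34 10 93]
  9. access 10: HIT. Cache (LRU->MRU): [36 34 93 10]
  10. access 93: HIT. Cache (LRU->MRU): [36 34 10 93]
  11. access 93: HIT. Cache (LRU->MRU): [36 34 10 93]
  12. access 42: MISS. Cache (LRU->MRU): [36 34 10 93 42]
  13. access 93: HIT. Cache (LRU->MRU): [36 34 10 42 93]
  14. access 30: MISS, evict 36. Cache (LRU->MRU): [34 10 42 93 30]
Total: 8 hits, 6 misses, 1 evictions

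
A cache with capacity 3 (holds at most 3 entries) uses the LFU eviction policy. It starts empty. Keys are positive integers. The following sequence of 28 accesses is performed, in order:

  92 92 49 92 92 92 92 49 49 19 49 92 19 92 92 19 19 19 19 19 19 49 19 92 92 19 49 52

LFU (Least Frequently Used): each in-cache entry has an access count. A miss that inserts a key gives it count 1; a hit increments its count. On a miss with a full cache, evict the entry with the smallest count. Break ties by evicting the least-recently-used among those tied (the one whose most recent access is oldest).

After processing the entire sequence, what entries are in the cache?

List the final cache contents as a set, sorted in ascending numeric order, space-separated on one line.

LFU simulation (capacity=3):
  1. access 92: MISS. Cache: [92(c=1)]
  2. access 92: HIT, count now 2. Cache: [92(c=2)]
  3. access 49: MISS. Cache: [49(c=1) 92(c=2)]
  4. access 92: HIT, count now 3. Cache: [49(c=1) 92(c=3)]
  5. access 92: HIT, count now 4. Cache: [49(c=1) 92(c=4)]
  6. access 92: HIT, count now 5. Cache: [49(c=1) 92(c=5)]
  7. access 92: HIT, count now 6. Cache: [49(c=1) 92(c=6)]
  8. access 49: HIT, count now 2. Cache: [49(c=2) 92(c=6)]
  9. access 49: HIT, count now 3. Cache: [49(c=3) 92(c=6)]
  10. access 19: MISS. Cache: [19(c=1) 49(c=3) 92(c=6)]
  11. access 49: HIT, count now 4. Cache: [19(c=1) 49(c=4) 92(c=6)]
  12. access 92: HIT, count now 7. Cache: [19(c=1) 49(c=4) 92(c=7)]
  13. access 19: HIT, count now 2. Cache: [19(c=2) 49(c=4) 92(c=7)]
  14. access 92: HIT, count now 8. Cache: [19(c=2) 49(c=4) 92(c=8)]
  15. access 92: HIT, count now 9. Cache: [19(c=2) 49(c=4) 92(c=9)]
  16. access 19: HIT, count now 3. Cache: [19(c=3) 49(c=4) 92(c=9)]
  17. access 19: HIT, count now 4. Cache: [49(c=4) 19(c=4) 92(c=9)]
  18. access 19: HIT, count now 5. Cache: [49(c=4) 19(c=5) 92(c=9)]
  19. access 19: HIT, count now 6. Cache: [49(c=4) 19(c=6) 92(c=9)]
  20. access 19: HIT, count now 7. Cache: [49(c=4) 19(c=7) 92(c=9)]
  21. access 19: HIT, count now 8. Cache: [49(c=4) 19(c=8) 92(c=9)]
  22. access 49: HIT, count now 5. Cache: [49(c=5) 19(c=8) 92(c=9)]
  23. access 19: HIT, count now 9. Cache: [49(c=5) 92(c=9) 19(c=9)]
  24. access 92: HIT, count now 10. Cache: [49(c=5) 19(c=9) 92(c=10)]
  25. access 92: HIT, count now 11. Cache: [49(c=5) 19(c=9) 92(c=11)]
  26. access 19: HIT, count now 10. Cache: [49(c=5) 19(c=10) 92(c=11)]
  27. access 49: HIT, count now 6. Cache: [49(c=6) 19(c=10) 92(c=11)]
  28. access 52: MISS, evict 49(c=6). Cache: [52(c=1) 19(c=10) 92(c=11)]
Total: 24 hits, 4 misses, 1 evictions

Answer: 19 52 92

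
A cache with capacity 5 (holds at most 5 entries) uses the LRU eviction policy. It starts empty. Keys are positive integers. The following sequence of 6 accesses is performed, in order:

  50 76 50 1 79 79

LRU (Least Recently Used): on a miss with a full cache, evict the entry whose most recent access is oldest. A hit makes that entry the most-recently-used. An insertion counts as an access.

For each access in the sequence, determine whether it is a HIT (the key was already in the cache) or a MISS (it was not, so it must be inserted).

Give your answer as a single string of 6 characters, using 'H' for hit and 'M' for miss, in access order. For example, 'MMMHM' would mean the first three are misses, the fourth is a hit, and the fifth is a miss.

Answer: MMHMMH

Derivation:
LRU simulation (capacity=5):
  1. access 50: MISS. Cache (LRU->MRU): [50]
  2. access 76: MISS. Cache (LRU->MRU): [50 76]
  3. access 50: HIT. Cache (LRU->MRU): [76 50]
  4. access 1: MISS. Cache (LRU->MRU): [76 50 1]
  5. access 79: MISS. Cache (LRU->MRU): [76 50 1 79]
  6. access 79: HIT. Cache (LRU->MRU): [76 50 1 79]
Total: 2 hits, 4 misses, 0 evictions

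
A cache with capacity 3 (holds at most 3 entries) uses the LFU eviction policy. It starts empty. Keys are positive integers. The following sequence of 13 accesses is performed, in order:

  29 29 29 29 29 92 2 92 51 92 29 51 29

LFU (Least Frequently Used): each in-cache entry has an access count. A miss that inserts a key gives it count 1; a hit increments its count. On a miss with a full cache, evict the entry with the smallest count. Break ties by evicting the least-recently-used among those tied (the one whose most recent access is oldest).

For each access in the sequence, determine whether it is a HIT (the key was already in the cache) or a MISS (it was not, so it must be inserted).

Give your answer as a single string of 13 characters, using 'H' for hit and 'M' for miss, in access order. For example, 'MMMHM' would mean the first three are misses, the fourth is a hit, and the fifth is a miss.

Answer: MHHHHMMHMHHHH

Derivation:
LFU simulation (capacity=3):
  1. access 29: MISS. Cache: [29(c=1)]
  2. access 29: HIT, count now 2. Cache: [29(c=2)]
  3. access 29: HIT, count now 3. Cache: [29(c=3)]
  4. access 29: HIT, count now 4. Cache: [29(c=4)]
  5. access 29: HIT, count now 5. Cache: [29(c=5)]
  6. access 92: MISS. Cache: [92(c=1) 29(c=5)]
  7. access 2: MISS. Cache: [92(c=1) 2(c=1) 29(c=5)]
  8. access 92: HIT, count now 2. Cache: [2(c=1) 92(c=2) 29(c=5)]
  9. access 51: MISS, evict 2(c=1). Cache: [51(c=1) 92(c=2) 29(c=5)]
  10. access 92: HIT, count now 3. Cache: [51(c=1) 92(c=3) 29(c=5)]
  11. access 29: HIT, count now 6. Cache: [51(c=1) 92(c=3) 29(c=6)]
  12. access 51: HIT, count now 2. Cache: [51(c=2) 92(c=3) 29(c=6)]
  13. access 29: HIT, count now 7. Cache: [51(c=2) 92(c=3) 29(c=7)]
Total: 9 hits, 4 misses, 1 evictions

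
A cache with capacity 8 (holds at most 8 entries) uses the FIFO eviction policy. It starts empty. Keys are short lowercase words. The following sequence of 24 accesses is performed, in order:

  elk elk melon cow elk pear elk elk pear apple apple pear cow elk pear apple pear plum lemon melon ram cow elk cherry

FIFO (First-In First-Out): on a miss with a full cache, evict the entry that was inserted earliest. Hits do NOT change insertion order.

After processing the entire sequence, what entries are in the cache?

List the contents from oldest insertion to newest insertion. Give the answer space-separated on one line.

FIFO simulation (capacity=8):
  1. access elk: MISS. Cache (old->new): [elk]
  2. access elk: HIT. Cache (old->new): [elk]
  3. access melon: MISS. Cache (old->new): [elk melon]
  4. access cow: MISS. Cache (old->new): [elk melon cow]
  5. access elk: HIT. Cache (old->new): [elk melon cow]
  6. access pear: MISS. Cache (old->new): [elk melon cow pear]
  7. access elk: HIT. Cache (old->new): [elk melon cow pear]
  8. access elk: HIT. Cache (old->new): [elk melon cow pear]
  9. access pear: HIT. Cache (old->new): [elk melon cow pear]
  10. access apple: MISS. Cache (old->new): [elk melon cow pear apple]
  11. access apple: HIT. Cache (old->new): [elk melon cow pear apple]
  12. access pear: HIT. Cache (old->new): [elk melon cow pear apple]
  13. access cow: HIT. Cache (old->new): [elk melon cow pear apple]
  14. access elk: HIT. Cache (old->new): [elk melon cow pear apple]
  15. access pear: HIT. Cache (old->new): [elk melon cow pear apple]
  16. access apple: HIT. Cache (old->new): [elk melon cow pear apple]
  17. access pear: HIT. Cache (old->new): [elk melon cow pear apple]
  18. access plum: MISS. Cache (old->new): [elk melon cow pear apple plum]
  19. access lemon: MISS. Cache (old->new): [elk melon cow pear apple plum lemon]
  20. access melon: HIT. Cache (old->new): [elk melon cow pear apple plum lemon]
  21. access ram: MISS. Cache (old->new): [elk melon cow pear apple plum lemon ram]
  22. access cow: HIT. Cache (old->new): [elk melon cow pear apple plum lemon ram]
  23. access elk: HIT. Cache (old->new): [elk melon cow pear apple plum lemon ram]
  24. access cherry: MISS, evict elk. Cache (old->new): [melon cow pear apple plum lemon ram cherry]
Total: 15 hits, 9 misses, 1 evictions

Answer: melon cow pear apple plum lemon ram cherry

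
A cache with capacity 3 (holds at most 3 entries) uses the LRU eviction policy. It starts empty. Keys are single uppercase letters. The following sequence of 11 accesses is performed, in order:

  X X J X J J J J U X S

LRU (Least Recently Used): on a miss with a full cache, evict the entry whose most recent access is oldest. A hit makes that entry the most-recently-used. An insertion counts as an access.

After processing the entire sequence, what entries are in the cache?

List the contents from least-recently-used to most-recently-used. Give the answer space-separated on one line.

LRU simulation (capacity=3):
  1. access X: MISS. Cache (LRU->MRU): [X]
  2. access X: HIT. Cache (LRU->MRU): [X]
  3. access J: MISS. Cache (LRU->MRU): [X J]
  4. access X: HIT. Cache (LRU->MRU): [J X]
  5. access J: HIT. Cache (LRU->MRU): [X J]
  6. access J: HIT. Cache (LRU->MRU): [X J]
  7. access J: HIT. Cache (LRU->MRU): [X J]
  8. access J: HIT. Cache (LRU->MRU): [X J]
  9. access U: MISS. Cache (LRU->MRU): [X J U]
  10. access X: HIT. Cache (LRU->MRU): [J U X]
  11. access S: MISS, evict J. Cache (LRU->MRU): [U X S]
Total: 7 hits, 4 misses, 1 evictions

Answer: U X S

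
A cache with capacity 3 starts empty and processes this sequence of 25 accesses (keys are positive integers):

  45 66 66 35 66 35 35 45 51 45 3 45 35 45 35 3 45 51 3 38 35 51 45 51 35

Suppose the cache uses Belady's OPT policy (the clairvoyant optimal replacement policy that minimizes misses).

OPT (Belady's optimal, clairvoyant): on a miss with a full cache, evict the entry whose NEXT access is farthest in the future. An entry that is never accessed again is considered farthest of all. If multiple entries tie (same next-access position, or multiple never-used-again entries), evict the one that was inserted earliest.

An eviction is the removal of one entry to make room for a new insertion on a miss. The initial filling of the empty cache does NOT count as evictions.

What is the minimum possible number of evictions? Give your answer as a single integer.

Answer: 5

Derivation:
OPT (Belady) simulation (capacity=3):
  1. access 45: MISS. Cache: [45]
  2. access 66: MISS. Cache: [45 66]
  3. access 66: HIT. Next use of 66: step 5. Cache: [45 66]
  4. access 35: MISS. Cache: [45 66 35]
  5. access 66: HIT. Next use of 66: never. Cache: [45 66 35]
  6. access 35: HIT. Next use of 35: step 7. Cache: [45 66 35]
  7. access 35: HIT. Next use of 35: step 13. Cache: [45 66 35]
  8. access 45: HIT. Next use of 45: step 10. Cache: [45 66 35]
  9. access 51: MISS, evict 66 (next use: never). Cache: [45 35 51]
  10. access 45: HIT. Next use of 45: step 12. Cache: [45 35 51]
  11. access 3: MISS, evict 51 (next use: step 18). Cache: [45 35 3]
  12. access 45: HIT. Next use of 45: step 14. Cache: [45 35 3]
  13. access 35: HIT. Next use of 35: step 15. Cache: [45 35 3]
  14. access 45: HIT. Next use of 45: step 17. Cache: [45 35 3]
  15. access 35: HIT. Next use of 35: step 21. Cache: [45 35 3]
  16. access 3: HIT. Next use of 3: step 19. Cache: [45 35 3]
  17. access 45: HIT. Next use of 45: step 23. Cache: [45 35 3]
  18. access 51: MISS, evict 45 (next use: step 23). Cache: [35 3 51]
  19. access 3: HIT. Next use of 3: never. Cache: [35 3 51]
  20. access 38: MISS, evict 3 (next use: never). Cache: [35 51 38]
  21. access 35: HIT. Next use of 35: step 25. Cache: [35 51 38]
  22. access 51: HIT. Next use of 51: step 24. Cache: [35 51 38]
  23. access 45: MISS, evict 38 (next use: never). Cache: [35 51 45]
  24. access 51: HIT. Next use of 51: never. Cache: [35 51 45]
  25. access 35: HIT. Next use of 35: never. Cache: [35 51 45]
Total: 17 hits, 8 misses, 5 evictions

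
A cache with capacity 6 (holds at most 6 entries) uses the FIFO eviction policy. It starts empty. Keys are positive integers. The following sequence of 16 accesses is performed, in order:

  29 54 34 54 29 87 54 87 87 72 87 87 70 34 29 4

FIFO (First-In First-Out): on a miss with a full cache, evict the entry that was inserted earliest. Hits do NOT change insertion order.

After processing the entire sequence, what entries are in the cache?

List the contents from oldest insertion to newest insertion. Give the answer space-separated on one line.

Answer: 54 34 87 72 70 4

Derivation:
FIFO simulation (capacity=6):
  1. access 29: MISS. Cache (old->new): [29]
  2. access 54: MISS. Cache (old->new): [29 54]
  3. access 34: MISS. Cache (old->new): [29 54 34]
  4. access 54: HIT. Cache (old->new): [29 54 34]
  5. access 29: HIT. Cache (old->new): [29 54 34]
  6. access 87: MISS. Cache (old->new): [29 54 34 87]
  7. access 54: HIT. Cache (old->new): [29 54 34 87]
  8. access 87: HIT. Cache (old->new): [29 54 34 87]
  9. access 87: HIT. Cache (old->new): [29 54 34 87]
  10. access 72: MISS. Cache (old->new): [29 54 34 87 72]
  11. access 87: HIT. Cache (old->new): [29 54 34 87 72]
  12. access 87: HIT. Cache (old->new): [29 54 34 87 72]
  13. access 70: MISS. Cache (old->new): [29 54 34 87 72 70]
  14. access 34: HIT. Cache (old->new): [29 54 34 87 72 70]
  15. access 29: HIT. Cache (old->new): [29 54 34 87 72 70]
  16. access 4: MISS, evict 29. Cache (old->new): [54 34 87 72 70 4]
Total: 9 hits, 7 misses, 1 evictions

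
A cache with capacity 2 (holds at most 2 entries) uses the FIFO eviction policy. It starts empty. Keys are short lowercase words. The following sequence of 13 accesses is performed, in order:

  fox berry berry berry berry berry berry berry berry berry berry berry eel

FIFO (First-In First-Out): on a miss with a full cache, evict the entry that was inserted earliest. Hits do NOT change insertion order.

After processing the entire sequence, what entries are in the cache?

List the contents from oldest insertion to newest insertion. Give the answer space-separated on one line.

Answer: berry eel

Derivation:
FIFO simulation (capacity=2):
  1. access fox: MISS. Cache (old->new): [fox]
  2. access berry: MISS. Cache (old->new): [fox berry]
  3. access berry: HIT. Cache (old->new): [fox berry]
  4. access berry: HIT. Cache (old->new): [fox berry]
  5. access berry: HIT. Cache (old->new): [fox berry]
  6. access berry: HIT. Cache (old->new): [fox berry]
  7. access berry: HIT. Cache (old->new): [fox berry]
  8. access berry: HIT. Cache (old->new): [fox berry]
  9. access berry: HIT. Cache (old->new): [fox berry]
  10. access berry: HIT. Cache (old->new): [fox berry]
  11. access berry: HIT. Cache (old->new): [fox berry]
  12. access berry: HIT. Cache (old->new): [fox berry]
  13. access eel: MISS, evict fox. Cache (old->new): [berry eel]
Total: 10 hits, 3 misses, 1 evictions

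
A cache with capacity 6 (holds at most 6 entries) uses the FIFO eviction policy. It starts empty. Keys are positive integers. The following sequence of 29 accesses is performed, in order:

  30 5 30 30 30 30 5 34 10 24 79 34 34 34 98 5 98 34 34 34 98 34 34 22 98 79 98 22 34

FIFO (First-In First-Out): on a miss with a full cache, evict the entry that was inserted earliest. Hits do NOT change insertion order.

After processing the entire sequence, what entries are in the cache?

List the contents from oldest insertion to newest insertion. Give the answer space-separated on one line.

Answer: 34 10 24 79 98 22

Derivation:
FIFO simulation (capacity=6):
  1. access 30: MISS. Cache (old->new): [30]
  2. access 5: MISS. Cache (old->new): [30 5]
  3. access 30: HIT. Cache (old->new): [30 5]
  4. access 30: HIT. Cache (old->new): [30 5]
  5. access 30: HIT. Cache (old->new): [30 5]
  6. access 30: HIT. Cache (old->new): [30 5]
  7. access 5: HIT. Cache (old->new): [30 5]
  8. access 34: MISS. Cache (old->new): [30 5 34]
  9. access 10: MISS. Cache (old->new): [30 5 34 10]
  10. access 24: MISS. Cache (old->new): [30 5 34 10 24]
  11. access 79: MISS. Cache (old->new): [30 5 34 10 24 79]
  12. access 34: HIT. Cache (old->new): [30 5 34 10 24 79]
  13. access 34: HIT. Cache (old->new): [30 5 34 10 24 79]
  14. access 34: HIT. Cache (old->new): [30 5 34 10 24 79]
  15. access 98: MISS, evict 30. Cache (old->new): [5 34 10 24 79 98]
  16. access 5: HIT. Cache (old->new): [5 34 10 24 79 98]
  17. access 98: HIT. Cache (old->new): [5 34 10 24 79 98]
  18. access 34: HIT. Cache (old->new): [5 34 10 24 79 98]
  19. access 34: HIT. Cache (old->new): [5 34 10 24 79 98]
  20. access 34: HIT. Cache (old->new): [5 34 10 24 79 98]
  21. access 98: HIT. Cache (old->new): [5 34 10 24 79 98]
  22. access 34: HIT. Cache (old->new): [5 34 10 24 79 98]
  23. access 34: HIT. Cache (old->new): [5 34 10 24 79 98]
  24. access 22: MISS, evict 5. Cache (old->new): [34 10 24 79 98 22]
  25. access 98: HIT. Cache (old->new): [34 10 24 79 98 22]
  26. access 79: HIT. Cache (old->new): [34 10 24 79 98 22]
  27. access 98: HIT. Cache (old->new): [34 10 24 79 98 22]
  28. access 22: HIT. Cache (old->new): [34 10 24 79 98 22]
  29. access 34: HIT. Cache (old->new): [34 10 24 79 98 22]
Total: 21 hits, 8 misses, 2 evictions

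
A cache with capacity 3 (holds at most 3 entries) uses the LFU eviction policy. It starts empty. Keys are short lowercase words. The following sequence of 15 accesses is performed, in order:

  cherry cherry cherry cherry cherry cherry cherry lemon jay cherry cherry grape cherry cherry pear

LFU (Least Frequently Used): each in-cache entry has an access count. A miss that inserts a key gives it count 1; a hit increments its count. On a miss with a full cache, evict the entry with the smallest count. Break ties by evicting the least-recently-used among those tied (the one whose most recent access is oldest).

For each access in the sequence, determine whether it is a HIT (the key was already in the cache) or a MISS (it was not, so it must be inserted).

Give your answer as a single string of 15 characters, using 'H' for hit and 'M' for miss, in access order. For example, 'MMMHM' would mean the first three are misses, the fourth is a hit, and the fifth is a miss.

LFU simulation (capacity=3):
  1. access cherry: MISS. Cache: [cherry(c=1)]
  2. access cherry: HIT, count now 2. Cache: [cherry(c=2)]
  3. access cherry: HIT, count now 3. Cache: [cherry(c=3)]
  4. access cherry: HIT, count now 4. Cache: [cherry(c=4)]
  5. access cherry: HIT, count now 5. Cache: [cherry(c=5)]
  6. access cherry: HIT, count now 6. Cache: [cherry(c=6)]
  7. access cherry: HIT, count now 7. Cache: [cherry(c=7)]
  8. access lemon: MISS. Cache: [lemon(c=1) cherry(c=7)]
  9. access jay: MISS. Cache: [lemon(c=1) jay(c=1) cherry(c=7)]
  10. access cherry: HIT, count now 8. Cache: [lemon(c=1) jay(c=1) cherry(c=8)]
  11. access cherry: HIT, count now 9. Cache: [lemon(c=1) jay(c=1) cherry(c=9)]
  12. access grape: MISS, evict lemon(c=1). Cache: [jay(c=1) grape(c=1) cherry(c=9)]
  13. access cherry: HIT, count now 10. Cache: [jay(c=1) grape(c=1) cherry(c=10)]
  14. access cherry: HIT, count now 11. Cache: [jay(c=1) grape(c=1) cherry(c=11)]
  15. access pear: MISS, evict jay(c=1). Cache: [grape(c=1) pear(c=1) cherry(c=11)]
Total: 10 hits, 5 misses, 2 evictions

Answer: MHHHHHHMMHHMHHM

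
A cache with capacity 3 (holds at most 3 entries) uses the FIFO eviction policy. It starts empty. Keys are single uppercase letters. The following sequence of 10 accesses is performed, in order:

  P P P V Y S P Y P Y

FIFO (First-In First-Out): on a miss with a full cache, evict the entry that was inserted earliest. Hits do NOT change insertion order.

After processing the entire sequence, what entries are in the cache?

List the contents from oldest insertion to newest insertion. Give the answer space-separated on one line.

Answer: Y S P

Derivation:
FIFO simulation (capacity=3):
  1. access P: MISS. Cache (old->new): [P]
  2. access P: HIT. Cache (old->new): [P]
  3. access P: HIT. Cache (old->new): [P]
  4. access V: MISS. Cache (old->new): [P V]
  5. access Y: MISS. Cache (old->new): [P V Y]
  6. access S: MISS, evict P. Cache (old->new): [V Y S]
  7. access P: MISS, evict V. Cache (old->new): [Y S P]
  8. access Y: HIT. Cache (old->new): [Y S P]
  9. access P: HIT. Cache (old->new): [Y S P]
  10. access Y: HIT. Cache (old->new): [Y S P]
Total: 5 hits, 5 misses, 2 evictions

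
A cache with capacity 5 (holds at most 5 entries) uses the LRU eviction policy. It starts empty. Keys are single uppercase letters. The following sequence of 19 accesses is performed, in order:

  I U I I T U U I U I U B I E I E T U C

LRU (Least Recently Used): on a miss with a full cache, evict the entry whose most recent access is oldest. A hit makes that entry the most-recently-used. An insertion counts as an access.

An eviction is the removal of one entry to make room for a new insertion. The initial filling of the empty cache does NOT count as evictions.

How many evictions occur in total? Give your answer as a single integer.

Answer: 1

Derivation:
LRU simulation (capacity=5):
  1. access I: MISS. Cache (LRU->MRU): [I]
  2. access U: MISS. Cache (LRU->MRU): [I U]
  3. access I: HIT. Cache (LRU->MRU): [U I]
  4. access I: HIT. Cache (LRU->MRU): [U I]
  5. access T: MISS. Cache (LRU->MRU): [U I T]
  6. access U: HIT. Cache (LRU->MRU): [I T U]
  7. access U: HIT. Cache (LRU->MRU): [I T U]
  8. access I: HIT. Cache (LRU->MRU): [T U I]
  9. access U: HIT. Cache (LRU->MRU): [T I U]
  10. access I: HIT. Cache (LRU->MRU): [T U I]
  11. access U: HIT. Cache (LRU->MRU): [T I U]
  12. access B: MISS. Cache (LRU->MRU): [T I U B]
  13. access I: HIT. Cache (LRU->MRU): [T U B I]
  14. access E: MISS. Cache (LRU->MRU): [T U B I E]
  15. access I: HIT. Cache (LRU->MRU): [T U B E I]
  16. access E: HIT. Cache (LRU->MRU): [T U B I E]
  17. access T: HIT. Cache (LRU->MRU): [U B I E T]
  18. access U: HIT. Cache (LRU->MRU): [B I E T U]
  19. access C: MISS, evict B. Cache (LRU->MRU): [I E T U C]
Total: 13 hits, 6 misses, 1 evictions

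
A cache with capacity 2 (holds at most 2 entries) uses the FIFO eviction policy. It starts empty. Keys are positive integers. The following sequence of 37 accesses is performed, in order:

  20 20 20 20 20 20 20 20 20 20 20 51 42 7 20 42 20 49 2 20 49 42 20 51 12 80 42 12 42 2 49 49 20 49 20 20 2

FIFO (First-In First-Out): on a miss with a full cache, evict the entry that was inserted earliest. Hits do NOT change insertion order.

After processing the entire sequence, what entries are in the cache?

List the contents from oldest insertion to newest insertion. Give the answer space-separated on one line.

FIFO simulation (capacity=2):
  1. access 20: MISS. Cache (old->new): [20]
  2. access 20: HIT. Cache (old->new): [20]
  3. access 20: HIT. Cache (old->new): [20]
  4. access 20: HIT. Cache (old->new): [20]
  5. access 20: HIT. Cache (old->new): [20]
  6. access 20: HIT. Cache (old->new): [20]
  7. access 20: HIT. Cache (old->new): [20]
  8. access 20: HIT. Cache (old->new): [20]
  9. access 20: HIT. Cache (old->new): [20]
  10. access 20: HIT. Cache (old->new): [20]
  11. access 20: HIT. Cache (old->new): [20]
  12. access 51: MISS. Cache (old->new): [20 51]
  13. access 42: MISS, evict 20. Cache (old->new): [51 42]
  14. access 7: MISS, evict 51. Cache (old->new): [42 7]
  15. access 20: MISS, evict 42. Cache (old->new): [7 20]
  16. access 42: MISS, evict 7. Cache (old->new): [20 42]
  17. access 20: HIT. Cache (old->new): [20 42]
  18. access 49: MISS, evict 20. Cache (old->new): [42 49]
  19. access 2: MISS, evict 42. Cache (old->new): [49 2]
  20. access 20: MISS, evict 49. Cache (old->new): [2 20]
  21. access 49: MISS, evict 2. Cache (old->new): [20 49]
  22. access 42: MISS, evict 20. Cache (old->new): [49 42]
  23. access 20: MISS, evict 49. Cache (old->new): [42 20]
  24. access 51: MISS, evict 42. Cache (old->new): [20 51]
  25. access 12: MISS, evict 20. Cache (old->new): [51 12]
  26. access 80: MISS, evict 51. Cache (old->new): [12 80]
  27. access 42: MISS, evict 12. Cache (old->new): [80 42]
  28. access 12: MISS, evict 80. Cache (old->new): [42 12]
  29. access 42: HIT. Cache (old->new): [42 12]
  30. access 2: MISS, evict 42. Cache (old->new): [12 2]
  31. access 49: MISS, evict 12. Cache (old->new): [2 49]
  32. access 49: HIT. Cache (old->new): [2 49]
  33. access 20: MISS, evict 2. Cache (old->new): [49 20]
  34. access 49: HIT. Cache (old->new): [49 20]
  35. access 20: HIT. Cache (old->new): [49 20]
  36. access 20: HIT. Cache (old->new): [49 20]
  37. access 2: MISS, evict 49. Cache (old->new): [20 2]
Total: 16 hits, 21 misses, 19 evictions

Answer: 20 2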